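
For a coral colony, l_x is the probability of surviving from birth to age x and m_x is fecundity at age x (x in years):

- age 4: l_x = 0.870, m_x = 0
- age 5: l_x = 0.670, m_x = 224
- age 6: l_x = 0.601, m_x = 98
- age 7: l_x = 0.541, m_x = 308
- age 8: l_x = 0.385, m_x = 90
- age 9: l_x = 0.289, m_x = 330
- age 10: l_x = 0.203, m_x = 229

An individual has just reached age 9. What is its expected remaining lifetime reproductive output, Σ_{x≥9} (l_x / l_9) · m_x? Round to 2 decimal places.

490.85

l_9 = 0.289. Conditional survival from age 9 to x is l_x / l_9.
  x=9: (0.289/0.289) × 330 = 330.0000
  x=10: (0.203/0.289) × 229 = 160.8547
Sum = 330.0000 + 160.8547 = 490.8547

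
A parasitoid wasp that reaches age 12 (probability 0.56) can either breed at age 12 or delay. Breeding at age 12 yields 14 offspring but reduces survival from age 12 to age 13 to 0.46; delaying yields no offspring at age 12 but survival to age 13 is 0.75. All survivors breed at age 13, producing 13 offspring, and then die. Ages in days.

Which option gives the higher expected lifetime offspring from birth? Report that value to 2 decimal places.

11.19

breed at age 12: R₀ = 0.56 × (14 + 0.46 × 13) = 0.56 × 19.9800 = 11.1888
delay to age 13: R₀ = 0.56 × (0.75 × 13) = 0.56 × 9.7500 = 5.4600
Higher: breed at age 12 (11.1888).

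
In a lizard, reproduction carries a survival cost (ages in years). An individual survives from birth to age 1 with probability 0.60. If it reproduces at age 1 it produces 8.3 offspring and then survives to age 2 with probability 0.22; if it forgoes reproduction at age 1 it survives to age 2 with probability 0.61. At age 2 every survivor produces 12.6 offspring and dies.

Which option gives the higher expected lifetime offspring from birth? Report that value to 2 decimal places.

breed at age 1: R₀ = 0.60 × (8.3 + 0.22 × 12.6) = 0.60 × 11.0720 = 6.6432
delay to age 2: R₀ = 0.60 × (0.61 × 12.6) = 0.60 × 7.6860 = 4.6116
Higher: breed at age 1 (6.6432).

6.64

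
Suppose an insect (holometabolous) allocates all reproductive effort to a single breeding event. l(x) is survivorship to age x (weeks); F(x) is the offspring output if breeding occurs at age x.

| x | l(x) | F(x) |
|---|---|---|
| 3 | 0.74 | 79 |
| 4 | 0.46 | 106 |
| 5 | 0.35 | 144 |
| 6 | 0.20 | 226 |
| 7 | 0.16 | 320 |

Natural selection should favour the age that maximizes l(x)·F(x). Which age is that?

Expected offspring if breeding at age x = l(x) × F(x):
  age 3: 0.74 × 79 = 58.460
  age 4: 0.46 × 106 = 48.760
  age 5: 0.35 × 144 = 50.400
  age 6: 0.20 × 226 = 45.200
  age 7: 0.16 × 320 = 51.200
Maximum at age 3 (58.460).

3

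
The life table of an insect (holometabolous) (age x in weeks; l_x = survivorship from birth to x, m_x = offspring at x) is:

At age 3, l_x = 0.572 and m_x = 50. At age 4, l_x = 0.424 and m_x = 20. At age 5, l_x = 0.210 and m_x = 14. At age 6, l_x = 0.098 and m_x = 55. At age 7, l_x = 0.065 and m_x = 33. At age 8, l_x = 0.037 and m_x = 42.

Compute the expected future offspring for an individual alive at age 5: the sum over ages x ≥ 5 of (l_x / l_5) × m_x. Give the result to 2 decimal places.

l_5 = 0.210. Conditional survival from age 5 to x is l_x / l_5.
  x=5: (0.210/0.210) × 14 = 14.0000
  x=6: (0.098/0.210) × 55 = 25.6667
  x=7: (0.065/0.210) × 33 = 10.2143
  x=8: (0.037/0.210) × 42 = 7.4000
Sum = 14.0000 + 25.6667 + 10.2143 + 7.4000 = 57.2810

57.28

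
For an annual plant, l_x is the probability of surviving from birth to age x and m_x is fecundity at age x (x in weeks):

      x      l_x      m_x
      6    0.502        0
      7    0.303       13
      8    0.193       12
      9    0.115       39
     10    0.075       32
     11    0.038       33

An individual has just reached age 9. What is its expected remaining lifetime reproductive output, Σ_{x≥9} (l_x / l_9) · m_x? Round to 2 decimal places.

70.77

l_9 = 0.115. Conditional survival from age 9 to x is l_x / l_9.
  x=9: (0.115/0.115) × 39 = 39.0000
  x=10: (0.075/0.115) × 32 = 20.8696
  x=11: (0.038/0.115) × 33 = 10.9043
Sum = 39.0000 + 20.8696 + 10.9043 = 70.7739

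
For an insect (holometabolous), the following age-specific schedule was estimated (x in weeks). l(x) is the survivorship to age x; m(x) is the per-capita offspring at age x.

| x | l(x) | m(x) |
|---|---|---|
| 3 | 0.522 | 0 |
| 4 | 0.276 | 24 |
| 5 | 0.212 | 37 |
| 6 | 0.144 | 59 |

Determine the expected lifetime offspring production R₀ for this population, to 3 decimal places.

R₀ = Σ l(x) m(x):
  age 3: 0.522 × 0 = 0.0000
  age 4: 0.276 × 24 = 6.6240
  age 5: 0.212 × 37 = 7.8440
  age 6: 0.144 × 59 = 8.4960
R₀ = 0.0000 + 6.6240 + 7.8440 + 8.4960 = 22.9640

22.964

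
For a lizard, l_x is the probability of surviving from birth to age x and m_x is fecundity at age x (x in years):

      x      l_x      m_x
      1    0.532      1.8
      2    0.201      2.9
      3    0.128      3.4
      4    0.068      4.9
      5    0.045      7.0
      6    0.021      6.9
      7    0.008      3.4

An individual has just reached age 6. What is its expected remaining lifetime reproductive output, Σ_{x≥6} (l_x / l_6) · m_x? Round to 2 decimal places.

8.20

l_6 = 0.021. Conditional survival from age 6 to x is l_x / l_6.
  x=6: (0.021/0.021) × 6.9 = 6.9000
  x=7: (0.008/0.021) × 3.4 = 1.2952
Sum = 6.9000 + 1.2952 = 8.1952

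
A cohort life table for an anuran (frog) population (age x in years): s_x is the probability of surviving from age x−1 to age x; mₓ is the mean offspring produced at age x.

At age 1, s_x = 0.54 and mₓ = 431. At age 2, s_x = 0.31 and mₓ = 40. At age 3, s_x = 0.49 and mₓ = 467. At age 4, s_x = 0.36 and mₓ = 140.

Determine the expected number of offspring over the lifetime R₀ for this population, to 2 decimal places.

281.88

Survivorship from birth: l_x = s_1·s_2·…·s_x.
  l_1 = 0.54000
  l_2 = 0.16740
  l_3 = 0.08203
  l_4 = 0.02953
R₀ = Σ l_x mₓ:
  age 1: 0.54000 × 431 = 232.7400
  age 2: 0.16740 × 40 = 6.6960
  age 3: 0.08203 × 467 = 38.3080
  age 4: 0.02953 × 140 = 4.1342
R₀ = 232.7400 + 6.6960 + 38.3080 + 4.1342 = 281.8782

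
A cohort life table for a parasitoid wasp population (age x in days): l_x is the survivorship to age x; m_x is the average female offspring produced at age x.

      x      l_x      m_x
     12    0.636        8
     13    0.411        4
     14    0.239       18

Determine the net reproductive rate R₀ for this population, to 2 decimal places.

11.03

R₀ = Σ l_x m_x:
  age 12: 0.636 × 8 = 5.0880
  age 13: 0.411 × 4 = 1.6440
  age 14: 0.239 × 18 = 4.3020
R₀ = 5.0880 + 1.6440 + 4.3020 = 11.0340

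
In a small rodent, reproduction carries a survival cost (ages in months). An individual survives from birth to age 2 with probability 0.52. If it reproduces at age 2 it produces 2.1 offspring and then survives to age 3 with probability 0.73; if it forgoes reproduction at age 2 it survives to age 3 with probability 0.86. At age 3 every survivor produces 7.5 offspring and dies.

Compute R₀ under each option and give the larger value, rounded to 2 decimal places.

breed at age 2: R₀ = 0.52 × (2.1 + 0.73 × 7.5) = 0.52 × 7.5750 = 3.9390
delay to age 3: R₀ = 0.52 × (0.86 × 7.5) = 0.52 × 6.4500 = 3.3540
Higher: breed at age 2 (3.9390).

3.94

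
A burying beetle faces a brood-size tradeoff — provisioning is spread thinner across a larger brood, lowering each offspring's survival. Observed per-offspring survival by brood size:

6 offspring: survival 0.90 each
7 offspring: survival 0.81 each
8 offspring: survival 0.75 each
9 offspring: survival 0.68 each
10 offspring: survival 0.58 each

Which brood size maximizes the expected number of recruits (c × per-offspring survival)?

9

Expected recruits = c × s(c):
  c=6: 6 × 0.90 = 5.400
  c=7: 7 × 0.81 = 5.670
  c=8: 8 × 0.75 = 6.000
  c=9: 9 × 0.68 = 6.120
  c=10: 10 × 0.58 = 5.800
Maximum at c = 9 (6.120 recruits).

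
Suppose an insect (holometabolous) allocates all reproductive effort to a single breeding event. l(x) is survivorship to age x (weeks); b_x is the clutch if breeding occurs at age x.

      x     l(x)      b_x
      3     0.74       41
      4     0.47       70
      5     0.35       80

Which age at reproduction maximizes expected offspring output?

Expected offspring if breeding at age x = l(x) × b_x:
  age 3: 0.74 × 41 = 30.340
  age 4: 0.47 × 70 = 32.900
  age 5: 0.35 × 80 = 28.000
Maximum at age 4 (32.900).

4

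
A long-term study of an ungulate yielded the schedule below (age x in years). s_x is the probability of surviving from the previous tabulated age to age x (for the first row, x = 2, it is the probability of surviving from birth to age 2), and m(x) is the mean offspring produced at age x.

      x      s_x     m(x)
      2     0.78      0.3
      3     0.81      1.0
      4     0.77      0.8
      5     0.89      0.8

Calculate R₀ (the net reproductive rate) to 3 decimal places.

1.601

Survivorship from birth: l_x = s_2·s_3·…·s_x.
  l_2 = 0.78000
  l_3 = 0.63180
  l_4 = 0.48649
  l_5 = 0.43297
R₀ = Σ l_x m(x):
  age 2: 0.78000 × 0.3 = 0.2340
  age 3: 0.63180 × 1.0 = 0.6318
  age 4: 0.48649 × 0.8 = 0.3892
  age 5: 0.43297 × 0.8 = 0.3464
R₀ = 0.2340 + 0.6318 + 0.3892 + 0.3464 = 1.6014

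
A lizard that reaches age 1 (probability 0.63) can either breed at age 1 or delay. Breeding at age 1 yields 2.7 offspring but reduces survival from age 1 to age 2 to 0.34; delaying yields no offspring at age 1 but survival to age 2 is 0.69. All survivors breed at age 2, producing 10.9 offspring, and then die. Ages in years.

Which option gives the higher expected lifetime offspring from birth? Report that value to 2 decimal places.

4.74

breed at age 1: R₀ = 0.63 × (2.7 + 0.34 × 10.9) = 0.63 × 6.4060 = 4.0358
delay to age 2: R₀ = 0.63 × (0.69 × 10.9) = 0.63 × 7.5210 = 4.7382
Higher: delay to age 2 (4.7382).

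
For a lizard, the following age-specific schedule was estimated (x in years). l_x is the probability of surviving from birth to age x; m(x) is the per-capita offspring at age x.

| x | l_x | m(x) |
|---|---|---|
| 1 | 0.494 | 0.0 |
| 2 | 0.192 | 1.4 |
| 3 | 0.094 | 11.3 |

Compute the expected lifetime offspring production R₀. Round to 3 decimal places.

R₀ = Σ l_x m(x):
  age 1: 0.494 × 0.0 = 0.0000
  age 2: 0.192 × 1.4 = 0.2688
  age 3: 0.094 × 11.3 = 1.0622
R₀ = 0.0000 + 0.2688 + 1.0622 = 1.3310

1.331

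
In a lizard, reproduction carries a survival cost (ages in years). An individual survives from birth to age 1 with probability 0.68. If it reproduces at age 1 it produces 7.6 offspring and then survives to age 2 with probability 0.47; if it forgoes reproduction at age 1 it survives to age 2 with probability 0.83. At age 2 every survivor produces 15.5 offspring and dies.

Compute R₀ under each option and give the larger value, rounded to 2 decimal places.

breed at age 1: R₀ = 0.68 × (7.6 + 0.47 × 15.5) = 0.68 × 14.8850 = 10.1218
delay to age 2: R₀ = 0.68 × (0.83 × 15.5) = 0.68 × 12.8650 = 8.7482
Higher: breed at age 1 (10.1218).

10.12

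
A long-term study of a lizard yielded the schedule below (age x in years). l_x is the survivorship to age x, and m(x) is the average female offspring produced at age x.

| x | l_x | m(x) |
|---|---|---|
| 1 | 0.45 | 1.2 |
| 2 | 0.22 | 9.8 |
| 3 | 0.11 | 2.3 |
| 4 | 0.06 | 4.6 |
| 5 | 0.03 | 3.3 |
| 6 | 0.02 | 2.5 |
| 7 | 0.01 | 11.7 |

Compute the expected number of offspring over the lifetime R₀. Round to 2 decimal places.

3.49

R₀ = Σ l_x m(x):
  age 1: 0.45 × 1.2 = 0.5400
  age 2: 0.22 × 9.8 = 2.1560
  age 3: 0.11 × 2.3 = 0.2530
  age 4: 0.06 × 4.6 = 0.2760
  age 5: 0.03 × 3.3 = 0.0990
  age 6: 0.02 × 2.5 = 0.0500
  age 7: 0.01 × 11.7 = 0.1170
R₀ = 0.5400 + 2.1560 + 0.2530 + 0.2760 + 0.0990 + 0.0500 + 0.1170 = 3.4910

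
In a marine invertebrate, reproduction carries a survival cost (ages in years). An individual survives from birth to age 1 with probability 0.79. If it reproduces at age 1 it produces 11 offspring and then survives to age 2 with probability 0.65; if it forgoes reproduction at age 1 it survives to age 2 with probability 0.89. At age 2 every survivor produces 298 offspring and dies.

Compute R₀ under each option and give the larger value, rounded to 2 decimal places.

209.52

breed at age 1: R₀ = 0.79 × (11 + 0.65 × 298) = 0.79 × 204.7000 = 161.7130
delay to age 2: R₀ = 0.79 × (0.89 × 298) = 0.79 × 265.2200 = 209.5238
Higher: delay to age 2 (209.5238).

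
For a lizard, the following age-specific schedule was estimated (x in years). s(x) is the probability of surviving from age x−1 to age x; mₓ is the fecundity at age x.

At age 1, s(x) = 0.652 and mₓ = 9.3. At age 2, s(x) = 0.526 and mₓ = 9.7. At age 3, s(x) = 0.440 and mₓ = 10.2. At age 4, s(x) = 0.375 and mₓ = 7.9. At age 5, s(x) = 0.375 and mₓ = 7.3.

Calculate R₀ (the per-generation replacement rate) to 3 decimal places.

Survivorship from birth: l_x = s_1·s_2·…·s_x.
  l_1 = 0.65200
  l_2 = 0.34295
  l_3 = 0.15090
  l_4 = 0.05659
  l_5 = 0.02122
R₀ = Σ l_x mₓ:
  age 1: 0.65200 × 9.3 = 6.0636
  age 2: 0.34295 × 9.7 = 3.3266
  age 3: 0.15090 × 10.2 = 1.5392
  age 4: 0.05659 × 7.9 = 0.4471
  age 5: 0.02122 × 7.3 = 0.1549
R₀ = 6.0636 + 3.3266 + 1.5392 + 0.4471 + 0.1549 = 11.5314

11.531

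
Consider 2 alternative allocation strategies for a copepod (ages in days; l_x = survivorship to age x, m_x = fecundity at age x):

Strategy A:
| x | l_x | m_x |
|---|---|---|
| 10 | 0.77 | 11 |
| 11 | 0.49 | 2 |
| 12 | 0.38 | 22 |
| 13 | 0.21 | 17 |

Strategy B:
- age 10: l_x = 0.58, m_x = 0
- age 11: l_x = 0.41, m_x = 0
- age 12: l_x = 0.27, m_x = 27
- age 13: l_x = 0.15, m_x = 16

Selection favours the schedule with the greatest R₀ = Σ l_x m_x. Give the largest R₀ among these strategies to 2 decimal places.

21.38

Strategy A: R₀ = 0.77×11 + 0.49×2 + 0.38×22 + 0.21×17 = 21.3800
Strategy B: R₀ = 0.58×0 + 0.41×0 + 0.27×27 + 0.15×16 = 9.6900
Highest R₀: strategy A with 21.3800.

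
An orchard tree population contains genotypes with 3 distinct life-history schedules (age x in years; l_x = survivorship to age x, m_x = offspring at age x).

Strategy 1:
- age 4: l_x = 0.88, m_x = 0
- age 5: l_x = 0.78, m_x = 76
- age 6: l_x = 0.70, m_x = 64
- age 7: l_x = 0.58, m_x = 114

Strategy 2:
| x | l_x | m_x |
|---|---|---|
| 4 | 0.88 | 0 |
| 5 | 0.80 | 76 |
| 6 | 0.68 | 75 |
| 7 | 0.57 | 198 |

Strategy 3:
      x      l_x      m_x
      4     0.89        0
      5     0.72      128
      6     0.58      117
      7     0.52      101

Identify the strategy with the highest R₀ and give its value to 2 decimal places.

Strategy 1: R₀ = 0.88×0 + 0.78×76 + 0.70×64 + 0.58×114 = 170.2000
Strategy 2: R₀ = 0.88×0 + 0.80×76 + 0.68×75 + 0.57×198 = 224.6600
Strategy 3: R₀ = 0.89×0 + 0.72×128 + 0.58×117 + 0.52×101 = 212.5400
Highest R₀: strategy 2 with 224.6600.

224.66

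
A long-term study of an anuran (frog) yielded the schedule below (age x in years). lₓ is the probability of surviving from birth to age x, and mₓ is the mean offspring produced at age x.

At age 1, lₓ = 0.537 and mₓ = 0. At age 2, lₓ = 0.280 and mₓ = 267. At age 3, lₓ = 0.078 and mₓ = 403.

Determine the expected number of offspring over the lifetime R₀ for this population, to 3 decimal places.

R₀ = Σ lₓ mₓ:
  age 1: 0.537 × 0 = 0.0000
  age 2: 0.280 × 267 = 74.7600
  age 3: 0.078 × 403 = 31.4340
R₀ = 0.0000 + 74.7600 + 31.4340 = 106.1940

106.194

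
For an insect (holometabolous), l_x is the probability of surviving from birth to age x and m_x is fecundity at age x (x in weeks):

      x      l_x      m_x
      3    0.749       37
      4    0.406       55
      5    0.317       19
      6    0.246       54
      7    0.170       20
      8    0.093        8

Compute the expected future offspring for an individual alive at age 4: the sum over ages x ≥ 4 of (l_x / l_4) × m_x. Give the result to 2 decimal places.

112.76

l_4 = 0.406. Conditional survival from age 4 to x is l_x / l_4.
  x=4: (0.406/0.406) × 55 = 55.0000
  x=5: (0.317/0.406) × 19 = 14.8350
  x=6: (0.246/0.406) × 54 = 32.7192
  x=7: (0.170/0.406) × 20 = 8.3744
  x=8: (0.093/0.406) × 8 = 1.8325
Sum = 55.0000 + 14.8350 + 32.7192 + 8.3744 + 1.8325 = 112.7611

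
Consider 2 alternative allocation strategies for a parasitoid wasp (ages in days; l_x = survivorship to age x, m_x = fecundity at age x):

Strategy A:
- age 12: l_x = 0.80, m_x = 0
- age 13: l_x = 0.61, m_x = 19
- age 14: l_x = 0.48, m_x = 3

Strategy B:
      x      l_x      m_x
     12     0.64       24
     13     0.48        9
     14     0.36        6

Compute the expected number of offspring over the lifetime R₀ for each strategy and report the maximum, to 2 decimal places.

Strategy A: R₀ = 0.80×0 + 0.61×19 + 0.48×3 = 13.0300
Strategy B: R₀ = 0.64×24 + 0.48×9 + 0.36×6 = 21.8400
Highest R₀: strategy B with 21.8400.

21.84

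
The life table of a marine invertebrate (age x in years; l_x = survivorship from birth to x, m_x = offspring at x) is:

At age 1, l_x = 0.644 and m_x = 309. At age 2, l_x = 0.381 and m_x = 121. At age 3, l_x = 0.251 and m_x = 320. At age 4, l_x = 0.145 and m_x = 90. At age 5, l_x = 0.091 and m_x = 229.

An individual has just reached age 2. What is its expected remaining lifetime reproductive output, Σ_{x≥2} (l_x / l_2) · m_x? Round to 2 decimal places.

420.76

l_2 = 0.381. Conditional survival from age 2 to x is l_x / l_2.
  x=2: (0.381/0.381) × 121 = 121.0000
  x=3: (0.251/0.381) × 320 = 210.8136
  x=4: (0.145/0.381) × 90 = 34.2520
  x=5: (0.091/0.381) × 229 = 54.6955
Sum = 121.0000 + 210.8136 + 34.2520 + 54.6955 = 420.7612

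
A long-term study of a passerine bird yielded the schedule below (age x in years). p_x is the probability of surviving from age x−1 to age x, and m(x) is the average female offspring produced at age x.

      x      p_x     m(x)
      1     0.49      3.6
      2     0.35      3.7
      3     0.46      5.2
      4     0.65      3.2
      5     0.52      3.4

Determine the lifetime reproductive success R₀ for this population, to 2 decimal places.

Survivorship from birth: l_x = p_1·p_2·…·p_x.
  l_1 = 0.49000
  l_2 = 0.17150
  l_3 = 0.07889
  l_4 = 0.05128
  l_5 = 0.02666
R₀ = Σ l_x m(x):
  age 1: 0.49000 × 3.6 = 1.7640
  age 2: 0.17150 × 3.7 = 0.6346
  age 3: 0.07889 × 5.2 = 0.4102
  age 4: 0.05128 × 3.2 = 0.1641
  age 5: 0.02666 × 3.4 = 0.0906
R₀ = 1.7640 + 0.6346 + 0.4102 + 0.1641 + 0.0906 = 3.0635

3.06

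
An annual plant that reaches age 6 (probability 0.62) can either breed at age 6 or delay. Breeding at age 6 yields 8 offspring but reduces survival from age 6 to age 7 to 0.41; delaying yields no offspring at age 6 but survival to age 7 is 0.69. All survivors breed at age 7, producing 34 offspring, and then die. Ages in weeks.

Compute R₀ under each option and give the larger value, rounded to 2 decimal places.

breed at age 6: R₀ = 0.62 × (8 + 0.41 × 34) = 0.62 × 21.9400 = 13.6028
delay to age 7: R₀ = 0.62 × (0.69 × 34) = 0.62 × 23.4600 = 14.5452
Higher: delay to age 7 (14.5452).

14.55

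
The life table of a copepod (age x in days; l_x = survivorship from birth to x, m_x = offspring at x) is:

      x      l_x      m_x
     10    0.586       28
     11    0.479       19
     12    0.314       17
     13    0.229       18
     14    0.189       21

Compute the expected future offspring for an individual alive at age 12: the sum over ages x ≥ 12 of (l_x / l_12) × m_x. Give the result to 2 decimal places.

42.77

l_12 = 0.314. Conditional survival from age 12 to x is l_x / l_12.
  x=12: (0.314/0.314) × 17 = 17.0000
  x=13: (0.229/0.314) × 18 = 13.1274
  x=14: (0.189/0.314) × 21 = 12.6401
Sum = 17.0000 + 13.1274 + 12.6401 = 42.7675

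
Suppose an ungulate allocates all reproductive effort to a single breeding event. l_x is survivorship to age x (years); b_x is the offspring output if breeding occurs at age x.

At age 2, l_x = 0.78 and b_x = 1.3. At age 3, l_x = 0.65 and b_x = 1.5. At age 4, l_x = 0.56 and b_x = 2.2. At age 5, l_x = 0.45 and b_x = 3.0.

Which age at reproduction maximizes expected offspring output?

5

Expected offspring if breeding at age x = l_x × b_x:
  age 2: 0.78 × 1.3 = 1.014
  age 3: 0.65 × 1.5 = 0.975
  age 4: 0.56 × 2.2 = 1.232
  age 5: 0.45 × 3.0 = 1.350
Maximum at age 5 (1.350).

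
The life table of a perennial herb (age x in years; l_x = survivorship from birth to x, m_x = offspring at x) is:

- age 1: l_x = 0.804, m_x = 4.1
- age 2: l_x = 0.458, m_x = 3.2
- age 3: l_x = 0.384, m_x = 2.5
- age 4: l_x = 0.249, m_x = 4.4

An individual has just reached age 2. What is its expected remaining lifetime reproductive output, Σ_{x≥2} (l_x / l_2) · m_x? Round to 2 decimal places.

l_2 = 0.458. Conditional survival from age 2 to x is l_x / l_2.
  x=2: (0.458/0.458) × 3.2 = 3.2000
  x=3: (0.384/0.458) × 2.5 = 2.0961
  x=4: (0.249/0.458) × 4.4 = 2.3921
Sum = 3.2000 + 2.0961 + 2.3921 = 7.6882

7.69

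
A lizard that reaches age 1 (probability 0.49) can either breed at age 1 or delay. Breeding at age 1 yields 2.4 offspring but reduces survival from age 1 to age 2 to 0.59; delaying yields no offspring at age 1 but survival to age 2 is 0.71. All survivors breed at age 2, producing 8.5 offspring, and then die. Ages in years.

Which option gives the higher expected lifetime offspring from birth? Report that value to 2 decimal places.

3.63

breed at age 1: R₀ = 0.49 × (2.4 + 0.59 × 8.5) = 0.49 × 7.4150 = 3.6333
delay to age 2: R₀ = 0.49 × (0.71 × 8.5) = 0.49 × 6.0350 = 2.9571
Higher: breed at age 1 (3.6333).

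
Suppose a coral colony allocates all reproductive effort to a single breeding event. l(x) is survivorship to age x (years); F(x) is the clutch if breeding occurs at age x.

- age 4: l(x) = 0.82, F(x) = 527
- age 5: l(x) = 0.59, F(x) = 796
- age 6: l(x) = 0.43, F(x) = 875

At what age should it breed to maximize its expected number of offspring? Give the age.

Expected offspring if breeding at age x = l(x) × F(x):
  age 4: 0.82 × 527 = 432.140
  age 5: 0.59 × 796 = 469.640
  age 6: 0.43 × 875 = 376.250
Maximum at age 5 (469.640).

5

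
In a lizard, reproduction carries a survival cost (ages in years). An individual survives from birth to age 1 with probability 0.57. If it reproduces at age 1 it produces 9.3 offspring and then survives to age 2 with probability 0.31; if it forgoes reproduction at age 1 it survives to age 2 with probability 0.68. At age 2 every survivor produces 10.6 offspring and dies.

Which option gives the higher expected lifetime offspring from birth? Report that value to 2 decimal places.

breed at age 1: R₀ = 0.57 × (9.3 + 0.31 × 10.6) = 0.57 × 12.5860 = 7.1740
delay to age 2: R₀ = 0.57 × (0.68 × 10.6) = 0.57 × 7.2080 = 4.1086
Higher: breed at age 1 (7.1740).

7.17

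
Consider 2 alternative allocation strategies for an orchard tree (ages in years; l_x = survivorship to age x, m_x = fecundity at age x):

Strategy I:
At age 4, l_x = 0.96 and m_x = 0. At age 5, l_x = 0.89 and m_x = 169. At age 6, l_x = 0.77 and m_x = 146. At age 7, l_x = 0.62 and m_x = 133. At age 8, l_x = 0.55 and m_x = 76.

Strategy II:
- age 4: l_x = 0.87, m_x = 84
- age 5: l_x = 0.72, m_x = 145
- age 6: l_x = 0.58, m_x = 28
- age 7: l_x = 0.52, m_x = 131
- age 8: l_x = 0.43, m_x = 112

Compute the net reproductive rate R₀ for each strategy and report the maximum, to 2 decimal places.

387.09

Strategy I: R₀ = 0.96×0 + 0.89×169 + 0.77×146 + 0.62×133 + 0.55×76 = 387.0900
Strategy II: R₀ = 0.87×84 + 0.72×145 + 0.58×28 + 0.52×131 + 0.43×112 = 310.0000
Highest R₀: strategy I with 387.0900.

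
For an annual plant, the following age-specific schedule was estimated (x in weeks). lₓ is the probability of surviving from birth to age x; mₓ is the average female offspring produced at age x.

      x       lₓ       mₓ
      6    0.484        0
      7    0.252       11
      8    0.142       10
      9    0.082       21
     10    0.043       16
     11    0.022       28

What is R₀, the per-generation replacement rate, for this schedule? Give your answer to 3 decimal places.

R₀ = Σ lₓ mₓ:
  age 6: 0.484 × 0 = 0.0000
  age 7: 0.252 × 11 = 2.7720
  age 8: 0.142 × 10 = 1.4200
  age 9: 0.082 × 21 = 1.7220
  age 10: 0.043 × 16 = 0.6880
  age 11: 0.022 × 28 = 0.6160
R₀ = 0.0000 + 2.7720 + 1.4200 + 1.7220 + 0.6880 + 0.6160 = 7.2180

7.218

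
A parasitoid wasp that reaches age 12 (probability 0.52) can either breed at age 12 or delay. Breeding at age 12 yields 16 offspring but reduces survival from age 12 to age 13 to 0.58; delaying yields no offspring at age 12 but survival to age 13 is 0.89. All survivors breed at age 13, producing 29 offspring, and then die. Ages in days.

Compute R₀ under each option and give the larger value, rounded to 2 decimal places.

breed at age 12: R₀ = 0.52 × (16 + 0.58 × 29) = 0.52 × 32.8200 = 17.0664
delay to age 13: R₀ = 0.52 × (0.89 × 29) = 0.52 × 25.8100 = 13.4212
Higher: breed at age 12 (17.0664).

17.07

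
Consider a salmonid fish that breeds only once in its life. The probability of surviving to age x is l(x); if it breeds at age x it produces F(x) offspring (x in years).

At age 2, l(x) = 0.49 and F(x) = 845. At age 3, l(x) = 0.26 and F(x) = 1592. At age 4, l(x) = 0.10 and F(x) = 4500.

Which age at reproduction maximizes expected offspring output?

4

Expected offspring if breeding at age x = l(x) × F(x):
  age 2: 0.49 × 845 = 414.050
  age 3: 0.26 × 1592 = 413.920
  age 4: 0.10 × 4500 = 450.000
Maximum at age 4 (450.000).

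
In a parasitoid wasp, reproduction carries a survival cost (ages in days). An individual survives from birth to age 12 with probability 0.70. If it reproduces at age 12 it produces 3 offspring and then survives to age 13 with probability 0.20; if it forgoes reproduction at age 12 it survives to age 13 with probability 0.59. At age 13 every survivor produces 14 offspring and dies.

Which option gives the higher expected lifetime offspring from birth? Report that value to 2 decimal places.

5.78

breed at age 12: R₀ = 0.70 × (3 + 0.20 × 14) = 0.70 × 5.8000 = 4.0600
delay to age 13: R₀ = 0.70 × (0.59 × 14) = 0.70 × 8.2600 = 5.7820
Higher: delay to age 13 (5.7820).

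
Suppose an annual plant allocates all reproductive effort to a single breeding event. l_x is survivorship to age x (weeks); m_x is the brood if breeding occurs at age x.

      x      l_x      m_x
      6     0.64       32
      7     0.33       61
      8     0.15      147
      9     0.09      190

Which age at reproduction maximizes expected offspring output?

Expected offspring if breeding at age x = l_x × m_x:
  age 6: 0.64 × 32 = 20.480
  age 7: 0.33 × 61 = 20.130
  age 8: 0.15 × 147 = 22.050
  age 9: 0.09 × 190 = 17.100
Maximum at age 8 (22.050).

8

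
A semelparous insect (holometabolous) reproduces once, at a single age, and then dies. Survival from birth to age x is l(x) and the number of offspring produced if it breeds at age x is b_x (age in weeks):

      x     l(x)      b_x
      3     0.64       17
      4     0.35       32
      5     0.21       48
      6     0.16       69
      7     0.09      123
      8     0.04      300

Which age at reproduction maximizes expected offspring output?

Expected offspring if breeding at age x = l(x) × b_x:
  age 3: 0.64 × 17 = 10.880
  age 4: 0.35 × 32 = 11.200
  age 5: 0.21 × 48 = 10.080
  age 6: 0.16 × 69 = 11.040
  age 7: 0.09 × 123 = 11.070
  age 8: 0.04 × 300 = 12.000
Maximum at age 8 (12.000).

8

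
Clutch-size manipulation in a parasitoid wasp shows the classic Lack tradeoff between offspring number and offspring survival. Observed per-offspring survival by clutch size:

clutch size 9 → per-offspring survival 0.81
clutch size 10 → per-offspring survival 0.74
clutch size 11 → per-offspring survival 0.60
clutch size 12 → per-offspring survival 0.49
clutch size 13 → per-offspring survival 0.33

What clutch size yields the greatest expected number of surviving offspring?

10

Expected surviving offspring = c × s(c):
  c=9: 9 × 0.81 = 7.290
  c=10: 10 × 0.74 = 7.400
  c=11: 11 × 0.60 = 6.600
  c=12: 12 × 0.49 = 5.880
  c=13: 13 × 0.33 = 4.290
Maximum at c = 10 (7.400 surviving offspring).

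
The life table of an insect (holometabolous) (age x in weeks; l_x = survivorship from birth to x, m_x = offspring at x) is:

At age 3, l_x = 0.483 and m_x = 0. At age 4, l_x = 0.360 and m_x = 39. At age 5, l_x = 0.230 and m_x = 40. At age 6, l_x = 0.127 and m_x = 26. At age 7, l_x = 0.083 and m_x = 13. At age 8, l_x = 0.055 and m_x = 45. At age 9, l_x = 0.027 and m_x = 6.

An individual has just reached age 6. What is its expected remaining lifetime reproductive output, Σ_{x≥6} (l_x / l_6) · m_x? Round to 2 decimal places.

l_6 = 0.127. Conditional survival from age 6 to x is l_x / l_6.
  x=6: (0.127/0.127) × 26 = 26.0000
  x=7: (0.083/0.127) × 13 = 8.4961
  x=8: (0.055/0.127) × 45 = 19.4882
  x=9: (0.027/0.127) × 6 = 1.2756
Sum = 26.0000 + 8.4961 + 19.4882 + 1.2756 = 55.2598

55.26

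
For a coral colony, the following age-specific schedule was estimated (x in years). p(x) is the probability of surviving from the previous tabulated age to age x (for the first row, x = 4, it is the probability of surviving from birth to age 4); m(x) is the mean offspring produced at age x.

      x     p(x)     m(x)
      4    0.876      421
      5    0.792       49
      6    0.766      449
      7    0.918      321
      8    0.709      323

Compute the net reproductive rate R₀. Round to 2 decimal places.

Survivorship from birth: l_x = p_4·p_5·…·p_x.
  l_4 = 0.87600
  l_5 = 0.69379
  l_6 = 0.53144
  l_7 = 0.48787
  l_8 = 0.34590
R₀ = Σ l_x m(x):
  age 4: 0.87600 × 421 = 368.7960
  age 5: 0.69379 × 49 = 33.9957
  age 6: 0.53144 × 449 = 238.6166
  age 7: 0.48787 × 321 = 156.6063
  age 8: 0.34590 × 323 = 111.7257
R₀ = 368.7960 + 33.9957 + 238.6166 + 156.6063 + 111.7257 = 909.7402

909.74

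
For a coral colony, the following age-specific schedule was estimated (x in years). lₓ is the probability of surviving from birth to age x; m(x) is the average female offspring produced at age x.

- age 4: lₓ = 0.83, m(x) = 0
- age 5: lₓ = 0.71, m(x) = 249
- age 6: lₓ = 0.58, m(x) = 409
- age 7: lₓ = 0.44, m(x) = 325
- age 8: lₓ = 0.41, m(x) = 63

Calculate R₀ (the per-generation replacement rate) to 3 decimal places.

582.840

R₀ = Σ lₓ m(x):
  age 4: 0.83 × 0 = 0.0000
  age 5: 0.71 × 249 = 176.7900
  age 6: 0.58 × 409 = 237.2200
  age 7: 0.44 × 325 = 143.0000
  age 8: 0.41 × 63 = 25.8300
R₀ = 0.0000 + 176.7900 + 237.2200 + 143.0000 + 25.8300 = 582.8400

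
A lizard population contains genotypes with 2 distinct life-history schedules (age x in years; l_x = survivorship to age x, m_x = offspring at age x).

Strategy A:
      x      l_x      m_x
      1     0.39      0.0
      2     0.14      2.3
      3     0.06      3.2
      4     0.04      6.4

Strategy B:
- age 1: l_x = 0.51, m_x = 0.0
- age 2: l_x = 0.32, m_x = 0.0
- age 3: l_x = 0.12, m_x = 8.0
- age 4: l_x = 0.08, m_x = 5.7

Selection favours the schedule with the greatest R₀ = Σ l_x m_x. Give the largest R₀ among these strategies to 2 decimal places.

1.42

Strategy A: R₀ = 0.39×0.0 + 0.14×2.3 + 0.06×3.2 + 0.04×6.4 = 0.7700
Strategy B: R₀ = 0.51×0.0 + 0.32×0.0 + 0.12×8.0 + 0.08×5.7 = 1.4160
Highest R₀: strategy B with 1.4160.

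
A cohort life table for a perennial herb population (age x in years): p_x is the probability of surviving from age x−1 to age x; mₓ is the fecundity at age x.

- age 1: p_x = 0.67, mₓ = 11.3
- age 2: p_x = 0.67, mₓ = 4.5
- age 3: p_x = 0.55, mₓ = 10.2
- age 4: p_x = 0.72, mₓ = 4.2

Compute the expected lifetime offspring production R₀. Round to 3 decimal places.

12.856

Survivorship from birth: l_x = p_1·p_2·…·p_x.
  l_1 = 0.67000
  l_2 = 0.44890
  l_3 = 0.24690
  l_4 = 0.17776
R₀ = Σ l_x mₓ:
  age 1: 0.67000 × 11.3 = 7.5710
  age 2: 0.44890 × 4.5 = 2.0200
  age 3: 0.24690 × 10.2 = 2.5184
  age 4: 0.17776 × 4.2 = 0.7466
R₀ = 7.5710 + 2.0200 + 2.5184 + 0.7466 = 12.8560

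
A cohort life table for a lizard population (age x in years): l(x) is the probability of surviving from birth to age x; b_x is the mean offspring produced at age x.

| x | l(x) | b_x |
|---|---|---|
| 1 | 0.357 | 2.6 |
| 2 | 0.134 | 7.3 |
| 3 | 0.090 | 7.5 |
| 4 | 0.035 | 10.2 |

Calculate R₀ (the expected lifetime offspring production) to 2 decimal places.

2.94

R₀ = Σ l(x) b_x:
  age 1: 0.357 × 2.6 = 0.9282
  age 2: 0.134 × 7.3 = 0.9782
  age 3: 0.090 × 7.5 = 0.6750
  age 4: 0.035 × 10.2 = 0.3570
R₀ = 0.9282 + 0.9782 + 0.6750 + 0.3570 = 2.9384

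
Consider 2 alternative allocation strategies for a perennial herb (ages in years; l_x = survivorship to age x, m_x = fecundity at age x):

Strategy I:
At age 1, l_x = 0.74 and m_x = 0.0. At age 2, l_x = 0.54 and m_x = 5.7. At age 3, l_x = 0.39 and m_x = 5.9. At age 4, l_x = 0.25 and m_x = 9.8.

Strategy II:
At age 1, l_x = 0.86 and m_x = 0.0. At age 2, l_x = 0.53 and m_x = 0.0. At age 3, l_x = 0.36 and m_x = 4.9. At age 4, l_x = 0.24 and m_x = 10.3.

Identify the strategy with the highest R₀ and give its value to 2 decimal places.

Strategy I: R₀ = 0.74×0.0 + 0.54×5.7 + 0.39×5.9 + 0.25×9.8 = 7.8290
Strategy II: R₀ = 0.86×0.0 + 0.53×0.0 + 0.36×4.9 + 0.24×10.3 = 4.2360
Highest R₀: strategy I with 7.8290.

7.83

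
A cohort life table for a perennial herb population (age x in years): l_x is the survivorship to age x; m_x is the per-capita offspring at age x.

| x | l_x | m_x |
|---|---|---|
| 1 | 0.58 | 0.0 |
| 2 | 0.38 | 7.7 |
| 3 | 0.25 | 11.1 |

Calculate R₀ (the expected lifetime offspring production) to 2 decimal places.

5.70

R₀ = Σ l_x m_x:
  age 1: 0.58 × 0.0 = 0.0000
  age 2: 0.38 × 7.7 = 2.9260
  age 3: 0.25 × 11.1 = 2.7750
R₀ = 0.0000 + 2.9260 + 2.7750 = 5.7010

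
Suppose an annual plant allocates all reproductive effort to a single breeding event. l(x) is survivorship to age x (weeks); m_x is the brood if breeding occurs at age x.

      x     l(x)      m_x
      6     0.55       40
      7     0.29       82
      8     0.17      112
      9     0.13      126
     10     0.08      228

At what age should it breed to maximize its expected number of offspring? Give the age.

7

Expected offspring if breeding at age x = l(x) × m_x:
  age 6: 0.55 × 40 = 22.000
  age 7: 0.29 × 82 = 23.780
  age 8: 0.17 × 112 = 19.040
  age 9: 0.13 × 126 = 16.380
  age 10: 0.08 × 228 = 18.240
Maximum at age 7 (23.780).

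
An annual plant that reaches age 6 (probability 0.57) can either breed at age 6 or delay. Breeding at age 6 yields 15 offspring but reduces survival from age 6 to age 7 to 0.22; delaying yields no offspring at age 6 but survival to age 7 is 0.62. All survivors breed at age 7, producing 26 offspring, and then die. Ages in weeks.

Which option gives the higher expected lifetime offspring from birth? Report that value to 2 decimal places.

11.81

breed at age 6: R₀ = 0.57 × (15 + 0.22 × 26) = 0.57 × 20.7200 = 11.8104
delay to age 7: R₀ = 0.57 × (0.62 × 26) = 0.57 × 16.1200 = 9.1884
Higher: breed at age 6 (11.8104).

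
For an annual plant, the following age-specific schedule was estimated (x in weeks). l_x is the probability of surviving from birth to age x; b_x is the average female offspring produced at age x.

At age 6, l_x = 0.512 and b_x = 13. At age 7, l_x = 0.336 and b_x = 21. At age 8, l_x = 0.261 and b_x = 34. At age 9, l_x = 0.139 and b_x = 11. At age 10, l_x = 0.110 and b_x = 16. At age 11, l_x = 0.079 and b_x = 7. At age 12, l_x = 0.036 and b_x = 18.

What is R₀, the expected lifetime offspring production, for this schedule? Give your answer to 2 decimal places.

27.08

R₀ = Σ l_x b_x:
  age 6: 0.512 × 13 = 6.6560
  age 7: 0.336 × 21 = 7.0560
  age 8: 0.261 × 34 = 8.8740
  age 9: 0.139 × 11 = 1.5290
  age 10: 0.110 × 16 = 1.7600
  age 11: 0.079 × 7 = 0.5530
  age 12: 0.036 × 18 = 0.6480
R₀ = 6.6560 + 7.0560 + 8.8740 + 1.5290 + 1.7600 + 0.5530 + 0.6480 = 27.0760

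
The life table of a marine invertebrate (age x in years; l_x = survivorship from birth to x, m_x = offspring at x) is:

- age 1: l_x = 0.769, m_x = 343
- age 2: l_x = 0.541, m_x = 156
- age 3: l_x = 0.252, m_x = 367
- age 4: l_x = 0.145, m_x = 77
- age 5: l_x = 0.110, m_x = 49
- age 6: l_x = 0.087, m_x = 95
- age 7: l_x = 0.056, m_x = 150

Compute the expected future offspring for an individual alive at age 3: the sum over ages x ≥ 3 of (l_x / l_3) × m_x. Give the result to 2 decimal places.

498.83

l_3 = 0.252. Conditional survival from age 3 to x is l_x / l_3.
  x=3: (0.252/0.252) × 367 = 367.0000
  x=4: (0.145/0.252) × 77 = 44.3056
  x=5: (0.110/0.252) × 49 = 21.3889
  x=6: (0.087/0.252) × 95 = 32.7976
  x=7: (0.056/0.252) × 150 = 33.3333
Sum = 367.0000 + 44.3056 + 21.3889 + 32.7976 + 33.3333 = 498.8254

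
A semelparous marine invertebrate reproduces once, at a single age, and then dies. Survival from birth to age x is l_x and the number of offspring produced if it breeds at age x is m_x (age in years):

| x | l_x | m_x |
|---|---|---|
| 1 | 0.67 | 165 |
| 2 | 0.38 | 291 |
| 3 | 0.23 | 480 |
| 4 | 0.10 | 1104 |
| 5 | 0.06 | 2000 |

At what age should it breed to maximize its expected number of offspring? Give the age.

Expected offspring if breeding at age x = l_x × m_x:
  age 1: 0.67 × 165 = 110.550
  age 2: 0.38 × 291 = 110.580
  age 3: 0.23 × 480 = 110.400
  age 4: 0.10 × 1104 = 110.400
  age 5: 0.06 × 2000 = 120.000
Maximum at age 5 (120.000).

5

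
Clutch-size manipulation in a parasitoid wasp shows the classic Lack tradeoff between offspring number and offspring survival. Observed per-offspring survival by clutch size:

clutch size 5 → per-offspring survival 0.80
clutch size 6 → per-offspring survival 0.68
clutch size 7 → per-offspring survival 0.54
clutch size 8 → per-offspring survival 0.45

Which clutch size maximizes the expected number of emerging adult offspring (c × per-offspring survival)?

6

Expected emerging adult offspring = c × s(c):
  c=5: 5 × 0.80 = 4.000
  c=6: 6 × 0.68 = 4.080
  c=7: 7 × 0.54 = 3.780
  c=8: 8 × 0.45 = 3.600
Maximum at c = 6 (4.080 emerging adult offspring).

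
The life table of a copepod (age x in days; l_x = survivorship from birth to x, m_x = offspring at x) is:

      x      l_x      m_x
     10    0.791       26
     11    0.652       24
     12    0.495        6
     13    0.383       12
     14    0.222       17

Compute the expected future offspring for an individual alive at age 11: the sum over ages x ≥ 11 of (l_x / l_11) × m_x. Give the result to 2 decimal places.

l_11 = 0.652. Conditional survival from age 11 to x is l_x / l_11.
  x=11: (0.652/0.652) × 24 = 24.0000
  x=12: (0.495/0.652) × 6 = 4.5552
  x=13: (0.383/0.652) × 12 = 7.0491
  x=14: (0.222/0.652) × 17 = 5.7883
Sum = 24.0000 + 4.5552 + 7.0491 + 5.7883 = 41.3926

41.39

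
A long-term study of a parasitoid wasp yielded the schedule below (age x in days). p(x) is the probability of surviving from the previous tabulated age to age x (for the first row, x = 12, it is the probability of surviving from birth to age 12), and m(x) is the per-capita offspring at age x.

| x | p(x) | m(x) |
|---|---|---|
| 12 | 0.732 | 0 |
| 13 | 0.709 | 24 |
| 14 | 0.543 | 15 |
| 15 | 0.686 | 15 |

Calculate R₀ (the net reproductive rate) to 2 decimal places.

Survivorship from birth: l_x = p_12·p_13·…·p_x.
  l_12 = 0.73200
  l_13 = 0.51899
  l_14 = 0.28181
  l_15 = 0.19332
R₀ = Σ l_x m(x):
  age 12: 0.73200 × 0 = 0.0000
  age 13: 0.51899 × 24 = 12.4558
  age 14: 0.28181 × 15 = 4.2271
  age 15: 0.19332 × 15 = 2.8998
R₀ = 0.0000 + 12.4558 + 4.2271 + 2.8998 = 19.5827

19.58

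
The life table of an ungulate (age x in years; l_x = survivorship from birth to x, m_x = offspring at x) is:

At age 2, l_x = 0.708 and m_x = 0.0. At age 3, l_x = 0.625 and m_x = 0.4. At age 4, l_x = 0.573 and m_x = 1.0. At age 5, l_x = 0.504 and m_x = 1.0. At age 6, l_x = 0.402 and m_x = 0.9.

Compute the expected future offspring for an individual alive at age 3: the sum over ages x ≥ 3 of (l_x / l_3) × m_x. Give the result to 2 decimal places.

2.70

l_3 = 0.625. Conditional survival from age 3 to x is l_x / l_3.
  x=3: (0.625/0.625) × 0.4 = 0.4000
  x=4: (0.573/0.625) × 1.0 = 0.9168
  x=5: (0.504/0.625) × 1.0 = 0.8064
  x=6: (0.402/0.625) × 0.9 = 0.5789
Sum = 0.4000 + 0.9168 + 0.8064 + 0.5789 = 2.7021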